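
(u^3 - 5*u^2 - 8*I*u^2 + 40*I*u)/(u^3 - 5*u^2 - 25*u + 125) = u*(u - 8*I)/(u^2 - 25)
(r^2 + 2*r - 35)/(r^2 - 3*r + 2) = (r^2 + 2*r - 35)/(r^2 - 3*r + 2)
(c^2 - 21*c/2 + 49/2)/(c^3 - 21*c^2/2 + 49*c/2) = 1/c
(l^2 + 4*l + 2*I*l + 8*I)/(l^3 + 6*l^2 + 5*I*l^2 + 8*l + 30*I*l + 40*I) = (l + 2*I)/(l^2 + l*(2 + 5*I) + 10*I)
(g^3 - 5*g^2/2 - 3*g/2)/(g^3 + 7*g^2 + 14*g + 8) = g*(2*g^2 - 5*g - 3)/(2*(g^3 + 7*g^2 + 14*g + 8))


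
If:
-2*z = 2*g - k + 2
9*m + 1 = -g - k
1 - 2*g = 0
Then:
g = 1/2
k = 2*z + 3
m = -2*z/9 - 1/2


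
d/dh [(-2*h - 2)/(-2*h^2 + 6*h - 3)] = 2*(-2*h^2 - 4*h + 9)/(4*h^4 - 24*h^3 + 48*h^2 - 36*h + 9)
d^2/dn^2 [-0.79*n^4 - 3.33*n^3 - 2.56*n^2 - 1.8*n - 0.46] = -9.48*n^2 - 19.98*n - 5.12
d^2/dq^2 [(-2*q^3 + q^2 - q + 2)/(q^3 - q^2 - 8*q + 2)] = 2*(-q^6 - 51*q^5 + 63*q^4 - 179*q^3 + 72*q^2 + 6*q + 120)/(q^9 - 3*q^8 - 21*q^7 + 53*q^6 + 156*q^5 - 282*q^4 - 404*q^3 + 372*q^2 - 96*q + 8)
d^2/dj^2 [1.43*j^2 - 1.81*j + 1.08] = 2.86000000000000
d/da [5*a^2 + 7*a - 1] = 10*a + 7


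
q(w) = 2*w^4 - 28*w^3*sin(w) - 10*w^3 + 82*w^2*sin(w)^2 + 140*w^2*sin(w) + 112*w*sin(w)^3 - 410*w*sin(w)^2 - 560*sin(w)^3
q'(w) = -28*w^3*cos(w) + 8*w^3 + 164*w^2*sin(w)*cos(w) - 84*w^2*sin(w) + 140*w^2*cos(w) - 30*w^2 + 336*w*sin(w)^2*cos(w) + 164*w*sin(w)^2 - 820*w*sin(w)*cos(w) + 280*w*sin(w) + 112*sin(w)^3 - 1680*sin(w)^2*cos(w) - 410*sin(w)^2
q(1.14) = -506.04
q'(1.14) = -598.75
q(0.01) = -0.00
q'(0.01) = -0.25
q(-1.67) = 1184.34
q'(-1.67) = 138.20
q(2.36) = -136.24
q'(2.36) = 632.80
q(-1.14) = 804.94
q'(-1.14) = -1292.04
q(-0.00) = 0.00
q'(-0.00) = 0.00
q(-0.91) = 501.34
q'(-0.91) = -1281.43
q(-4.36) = 8308.50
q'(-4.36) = -7707.59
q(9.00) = 2625.99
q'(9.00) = 7666.25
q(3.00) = -47.30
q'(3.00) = -388.43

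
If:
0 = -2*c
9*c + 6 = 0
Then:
No Solution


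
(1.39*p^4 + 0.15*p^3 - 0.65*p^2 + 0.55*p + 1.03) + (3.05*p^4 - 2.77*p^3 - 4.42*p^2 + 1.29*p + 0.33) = 4.44*p^4 - 2.62*p^3 - 5.07*p^2 + 1.84*p + 1.36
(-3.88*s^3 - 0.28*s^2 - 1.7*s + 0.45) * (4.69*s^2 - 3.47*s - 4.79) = -18.1972*s^5 + 12.1504*s^4 + 11.5838*s^3 + 9.3507*s^2 + 6.5815*s - 2.1555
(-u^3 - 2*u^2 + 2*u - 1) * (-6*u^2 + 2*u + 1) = 6*u^5 + 10*u^4 - 17*u^3 + 8*u^2 - 1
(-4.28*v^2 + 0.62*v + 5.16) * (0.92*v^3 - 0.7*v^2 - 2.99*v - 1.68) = -3.9376*v^5 + 3.5664*v^4 + 17.1104*v^3 + 1.7246*v^2 - 16.47*v - 8.6688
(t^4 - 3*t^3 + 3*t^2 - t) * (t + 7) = t^5 + 4*t^4 - 18*t^3 + 20*t^2 - 7*t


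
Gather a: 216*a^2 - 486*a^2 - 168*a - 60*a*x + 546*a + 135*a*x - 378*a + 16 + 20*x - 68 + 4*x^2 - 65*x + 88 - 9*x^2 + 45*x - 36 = -270*a^2 + 75*a*x - 5*x^2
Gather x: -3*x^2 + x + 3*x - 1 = -3*x^2 + 4*x - 1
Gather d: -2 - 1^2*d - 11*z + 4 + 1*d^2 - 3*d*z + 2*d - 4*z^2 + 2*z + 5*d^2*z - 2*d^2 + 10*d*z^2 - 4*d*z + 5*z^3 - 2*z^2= d^2*(5*z - 1) + d*(10*z^2 - 7*z + 1) + 5*z^3 - 6*z^2 - 9*z + 2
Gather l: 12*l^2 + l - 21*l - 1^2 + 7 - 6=12*l^2 - 20*l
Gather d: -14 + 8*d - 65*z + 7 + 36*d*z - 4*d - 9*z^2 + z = d*(36*z + 4) - 9*z^2 - 64*z - 7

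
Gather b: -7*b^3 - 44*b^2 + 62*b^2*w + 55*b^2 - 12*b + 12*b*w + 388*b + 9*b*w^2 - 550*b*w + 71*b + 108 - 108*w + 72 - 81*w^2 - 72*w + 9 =-7*b^3 + b^2*(62*w + 11) + b*(9*w^2 - 538*w + 447) - 81*w^2 - 180*w + 189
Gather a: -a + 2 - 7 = -a - 5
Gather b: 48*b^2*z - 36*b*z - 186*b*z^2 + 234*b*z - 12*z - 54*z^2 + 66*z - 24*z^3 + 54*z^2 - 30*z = 48*b^2*z + b*(-186*z^2 + 198*z) - 24*z^3 + 24*z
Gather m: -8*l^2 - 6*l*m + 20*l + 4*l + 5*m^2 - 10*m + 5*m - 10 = -8*l^2 + 24*l + 5*m^2 + m*(-6*l - 5) - 10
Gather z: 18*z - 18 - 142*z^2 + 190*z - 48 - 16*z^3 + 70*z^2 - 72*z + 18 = -16*z^3 - 72*z^2 + 136*z - 48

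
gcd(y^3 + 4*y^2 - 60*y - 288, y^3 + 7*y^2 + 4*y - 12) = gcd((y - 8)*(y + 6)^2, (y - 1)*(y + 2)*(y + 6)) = y + 6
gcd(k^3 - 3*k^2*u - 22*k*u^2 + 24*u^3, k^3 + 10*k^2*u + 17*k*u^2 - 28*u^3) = -k^2 - 3*k*u + 4*u^2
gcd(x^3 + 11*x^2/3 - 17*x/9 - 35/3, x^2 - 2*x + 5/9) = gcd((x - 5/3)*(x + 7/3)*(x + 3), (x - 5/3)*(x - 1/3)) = x - 5/3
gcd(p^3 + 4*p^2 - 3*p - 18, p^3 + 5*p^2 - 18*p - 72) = p + 3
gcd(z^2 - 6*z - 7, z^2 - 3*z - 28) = z - 7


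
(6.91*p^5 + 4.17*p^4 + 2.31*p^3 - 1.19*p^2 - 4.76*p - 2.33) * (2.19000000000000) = 15.1329*p^5 + 9.1323*p^4 + 5.0589*p^3 - 2.6061*p^2 - 10.4244*p - 5.1027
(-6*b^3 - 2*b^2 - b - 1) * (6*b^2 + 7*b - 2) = -36*b^5 - 54*b^4 - 8*b^3 - 9*b^2 - 5*b + 2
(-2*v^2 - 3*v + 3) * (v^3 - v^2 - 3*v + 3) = -2*v^5 - v^4 + 12*v^3 - 18*v + 9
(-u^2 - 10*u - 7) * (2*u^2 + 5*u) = -2*u^4 - 25*u^3 - 64*u^2 - 35*u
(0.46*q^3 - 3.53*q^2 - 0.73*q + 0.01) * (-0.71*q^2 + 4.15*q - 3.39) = -0.3266*q^5 + 4.4153*q^4 - 15.6906*q^3 + 8.9301*q^2 + 2.5162*q - 0.0339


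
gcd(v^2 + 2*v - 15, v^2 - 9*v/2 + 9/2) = v - 3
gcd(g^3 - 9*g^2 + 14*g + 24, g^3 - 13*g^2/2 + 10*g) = g - 4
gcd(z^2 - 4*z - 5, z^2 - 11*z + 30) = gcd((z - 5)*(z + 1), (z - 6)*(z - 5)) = z - 5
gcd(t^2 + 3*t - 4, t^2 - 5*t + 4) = t - 1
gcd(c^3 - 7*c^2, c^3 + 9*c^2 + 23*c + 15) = 1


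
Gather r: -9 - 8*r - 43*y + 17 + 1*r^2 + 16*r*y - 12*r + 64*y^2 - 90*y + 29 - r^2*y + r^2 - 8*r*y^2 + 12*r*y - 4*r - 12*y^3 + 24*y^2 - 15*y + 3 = r^2*(2 - y) + r*(-8*y^2 + 28*y - 24) - 12*y^3 + 88*y^2 - 148*y + 40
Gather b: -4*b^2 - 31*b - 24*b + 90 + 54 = -4*b^2 - 55*b + 144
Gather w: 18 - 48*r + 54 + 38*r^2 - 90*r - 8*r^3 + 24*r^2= -8*r^3 + 62*r^2 - 138*r + 72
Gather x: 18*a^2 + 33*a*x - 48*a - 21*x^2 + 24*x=18*a^2 - 48*a - 21*x^2 + x*(33*a + 24)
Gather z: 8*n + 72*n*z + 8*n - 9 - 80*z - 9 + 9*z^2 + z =16*n + 9*z^2 + z*(72*n - 79) - 18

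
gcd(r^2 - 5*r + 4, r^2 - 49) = 1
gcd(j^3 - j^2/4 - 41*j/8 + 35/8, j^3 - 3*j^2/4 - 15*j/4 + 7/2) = j^2 - 11*j/4 + 7/4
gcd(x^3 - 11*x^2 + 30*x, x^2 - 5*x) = x^2 - 5*x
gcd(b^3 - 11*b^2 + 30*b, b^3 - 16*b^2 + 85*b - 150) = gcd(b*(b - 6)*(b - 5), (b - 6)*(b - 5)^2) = b^2 - 11*b + 30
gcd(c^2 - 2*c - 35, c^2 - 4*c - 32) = 1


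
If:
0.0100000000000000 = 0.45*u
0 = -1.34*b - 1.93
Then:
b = -1.44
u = 0.02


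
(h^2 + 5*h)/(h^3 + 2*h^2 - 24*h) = (h + 5)/(h^2 + 2*h - 24)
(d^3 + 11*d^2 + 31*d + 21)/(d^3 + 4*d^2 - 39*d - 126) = (d + 1)/(d - 6)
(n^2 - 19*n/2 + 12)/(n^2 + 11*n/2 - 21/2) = (n - 8)/(n + 7)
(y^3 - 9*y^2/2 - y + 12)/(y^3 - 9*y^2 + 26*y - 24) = (y + 3/2)/(y - 3)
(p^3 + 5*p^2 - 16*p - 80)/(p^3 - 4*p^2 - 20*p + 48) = (p^2 + p - 20)/(p^2 - 8*p + 12)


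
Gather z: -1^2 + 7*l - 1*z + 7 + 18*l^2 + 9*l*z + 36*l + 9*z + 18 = 18*l^2 + 43*l + z*(9*l + 8) + 24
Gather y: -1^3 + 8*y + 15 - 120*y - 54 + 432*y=320*y - 40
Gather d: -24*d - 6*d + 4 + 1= 5 - 30*d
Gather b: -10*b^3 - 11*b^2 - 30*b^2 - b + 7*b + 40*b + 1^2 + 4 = -10*b^3 - 41*b^2 + 46*b + 5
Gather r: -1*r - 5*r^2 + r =-5*r^2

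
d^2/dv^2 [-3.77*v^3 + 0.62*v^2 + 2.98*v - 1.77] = 1.24 - 22.62*v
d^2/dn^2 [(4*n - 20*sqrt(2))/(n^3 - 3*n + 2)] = 24*(3*(n - 5*sqrt(2))*(n^2 - 1)^2 + (-n^2 - n*(n - 5*sqrt(2)) + 1)*(n^3 - 3*n + 2))/(n^3 - 3*n + 2)^3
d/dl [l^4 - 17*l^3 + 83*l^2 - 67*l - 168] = 4*l^3 - 51*l^2 + 166*l - 67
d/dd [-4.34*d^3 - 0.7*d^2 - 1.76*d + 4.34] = -13.02*d^2 - 1.4*d - 1.76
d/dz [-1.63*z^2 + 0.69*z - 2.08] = 0.69 - 3.26*z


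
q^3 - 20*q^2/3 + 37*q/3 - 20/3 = (q - 4)*(q - 5/3)*(q - 1)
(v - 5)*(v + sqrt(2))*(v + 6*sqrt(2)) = v^3 - 5*v^2 + 7*sqrt(2)*v^2 - 35*sqrt(2)*v + 12*v - 60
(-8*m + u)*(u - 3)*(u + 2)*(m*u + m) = -8*m^2*u^3 + 56*m^2*u + 48*m^2 + m*u^4 - 7*m*u^2 - 6*m*u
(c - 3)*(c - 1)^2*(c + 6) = c^4 + c^3 - 23*c^2 + 39*c - 18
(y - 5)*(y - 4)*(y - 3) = y^3 - 12*y^2 + 47*y - 60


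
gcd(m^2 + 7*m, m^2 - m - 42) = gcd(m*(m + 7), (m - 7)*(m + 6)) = 1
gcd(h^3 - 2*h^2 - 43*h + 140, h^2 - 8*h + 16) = h - 4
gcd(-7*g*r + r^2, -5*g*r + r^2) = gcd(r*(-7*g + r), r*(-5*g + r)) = r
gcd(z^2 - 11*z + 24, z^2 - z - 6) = z - 3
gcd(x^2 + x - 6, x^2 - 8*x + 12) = x - 2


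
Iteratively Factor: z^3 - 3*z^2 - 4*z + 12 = (z - 3)*(z^2 - 4) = (z - 3)*(z + 2)*(z - 2)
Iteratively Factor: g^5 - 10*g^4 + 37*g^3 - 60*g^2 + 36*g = (g - 2)*(g^4 - 8*g^3 + 21*g^2 - 18*g) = g*(g - 2)*(g^3 - 8*g^2 + 21*g - 18) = g*(g - 3)*(g - 2)*(g^2 - 5*g + 6) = g*(g - 3)^2*(g - 2)*(g - 2)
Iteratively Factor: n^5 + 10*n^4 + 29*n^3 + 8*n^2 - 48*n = (n)*(n^4 + 10*n^3 + 29*n^2 + 8*n - 48) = n*(n - 1)*(n^3 + 11*n^2 + 40*n + 48) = n*(n - 1)*(n + 4)*(n^2 + 7*n + 12) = n*(n - 1)*(n + 3)*(n + 4)*(n + 4)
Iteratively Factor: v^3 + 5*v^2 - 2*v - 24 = (v + 4)*(v^2 + v - 6) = (v + 3)*(v + 4)*(v - 2)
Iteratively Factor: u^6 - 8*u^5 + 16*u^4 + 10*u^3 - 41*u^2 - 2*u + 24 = (u + 1)*(u^5 - 9*u^4 + 25*u^3 - 15*u^2 - 26*u + 24) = (u - 4)*(u + 1)*(u^4 - 5*u^3 + 5*u^2 + 5*u - 6) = (u - 4)*(u - 1)*(u + 1)*(u^3 - 4*u^2 + u + 6) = (u - 4)*(u - 1)*(u + 1)^2*(u^2 - 5*u + 6) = (u - 4)*(u - 3)*(u - 1)*(u + 1)^2*(u - 2)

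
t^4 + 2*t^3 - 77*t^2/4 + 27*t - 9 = (t - 2)*(t - 3/2)*(t - 1/2)*(t + 6)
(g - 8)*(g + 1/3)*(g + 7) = g^3 - 2*g^2/3 - 169*g/3 - 56/3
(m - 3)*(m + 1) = m^2 - 2*m - 3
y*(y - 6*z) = y^2 - 6*y*z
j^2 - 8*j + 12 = (j - 6)*(j - 2)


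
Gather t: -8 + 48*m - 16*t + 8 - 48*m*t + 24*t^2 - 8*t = 48*m + 24*t^2 + t*(-48*m - 24)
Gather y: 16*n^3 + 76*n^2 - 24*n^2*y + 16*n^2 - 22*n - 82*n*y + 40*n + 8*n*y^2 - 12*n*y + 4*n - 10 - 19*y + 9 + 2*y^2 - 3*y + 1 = 16*n^3 + 92*n^2 + 22*n + y^2*(8*n + 2) + y*(-24*n^2 - 94*n - 22)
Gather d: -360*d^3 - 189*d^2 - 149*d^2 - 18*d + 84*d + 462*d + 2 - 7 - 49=-360*d^3 - 338*d^2 + 528*d - 54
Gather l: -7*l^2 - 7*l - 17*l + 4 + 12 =-7*l^2 - 24*l + 16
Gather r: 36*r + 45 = 36*r + 45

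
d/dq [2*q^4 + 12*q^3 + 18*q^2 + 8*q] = 8*q^3 + 36*q^2 + 36*q + 8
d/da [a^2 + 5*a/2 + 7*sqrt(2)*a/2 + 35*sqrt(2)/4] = 2*a + 5/2 + 7*sqrt(2)/2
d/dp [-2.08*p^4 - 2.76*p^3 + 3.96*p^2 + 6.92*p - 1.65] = -8.32*p^3 - 8.28*p^2 + 7.92*p + 6.92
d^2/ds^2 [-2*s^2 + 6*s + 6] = -4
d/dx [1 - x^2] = -2*x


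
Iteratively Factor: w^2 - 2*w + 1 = (w - 1)*(w - 1)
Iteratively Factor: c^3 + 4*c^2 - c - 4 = (c + 1)*(c^2 + 3*c - 4) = (c - 1)*(c + 1)*(c + 4)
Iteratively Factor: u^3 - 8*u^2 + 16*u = (u - 4)*(u^2 - 4*u) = u*(u - 4)*(u - 4)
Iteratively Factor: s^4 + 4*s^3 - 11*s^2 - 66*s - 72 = (s + 2)*(s^3 + 2*s^2 - 15*s - 36) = (s + 2)*(s + 3)*(s^2 - s - 12) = (s - 4)*(s + 2)*(s + 3)*(s + 3)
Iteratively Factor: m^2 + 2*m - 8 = (m + 4)*(m - 2)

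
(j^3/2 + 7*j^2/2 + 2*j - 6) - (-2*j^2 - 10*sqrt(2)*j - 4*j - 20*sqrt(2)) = j^3/2 + 11*j^2/2 + 6*j + 10*sqrt(2)*j - 6 + 20*sqrt(2)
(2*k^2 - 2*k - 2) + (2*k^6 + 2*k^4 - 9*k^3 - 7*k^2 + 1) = 2*k^6 + 2*k^4 - 9*k^3 - 5*k^2 - 2*k - 1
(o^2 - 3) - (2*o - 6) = o^2 - 2*o + 3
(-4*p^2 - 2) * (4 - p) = 4*p^3 - 16*p^2 + 2*p - 8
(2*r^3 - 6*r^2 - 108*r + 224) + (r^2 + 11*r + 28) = 2*r^3 - 5*r^2 - 97*r + 252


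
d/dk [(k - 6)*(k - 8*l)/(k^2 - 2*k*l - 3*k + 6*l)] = ((k - 6)*(k - 8*l)*(-2*k + 2*l + 3) + 2*(k - 4*l - 3)*(k^2 - 2*k*l - 3*k + 6*l))/(k^2 - 2*k*l - 3*k + 6*l)^2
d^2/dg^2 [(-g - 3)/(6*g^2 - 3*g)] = 2*(-4*g^3 - 36*g^2 + 18*g - 3)/(3*g^3*(8*g^3 - 12*g^2 + 6*g - 1))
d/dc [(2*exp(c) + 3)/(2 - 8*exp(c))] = 7*exp(c)/(4*exp(c) - 1)^2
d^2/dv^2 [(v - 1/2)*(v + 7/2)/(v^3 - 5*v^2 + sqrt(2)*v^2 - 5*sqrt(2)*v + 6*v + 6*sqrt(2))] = (4*v^6 + 36*v^5 - 294*v^4 + 96*sqrt(2)*v^4 - 408*sqrt(2)*v^3 + 692*v^3 - 837*v^2 + 243*sqrt(2)*v^2 + 408*v + 555*sqrt(2)*v - 222*sqrt(2) + 490)/(2*(v^9 - 15*v^8 + 3*sqrt(2)*v^8 - 45*sqrt(2)*v^7 + 99*v^7 - 395*v^6 + 281*sqrt(2)*v^6 - 945*sqrt(2)*v^5 + 1116*v^5 - 2370*v^4 + 1860*sqrt(2)*v^4 - 2230*sqrt(2)*v^3 + 3564*v^3 - 3240*v^2 + 1764*sqrt(2)*v^2 - 1080*sqrt(2)*v + 1296*v + 432*sqrt(2)))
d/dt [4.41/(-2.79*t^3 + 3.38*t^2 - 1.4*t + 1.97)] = (36.9117*t^2 - 29.8116*t + 6.174)/(2.79*t^3 - 3.38*t^2 + 1.4*t - 1.97)^2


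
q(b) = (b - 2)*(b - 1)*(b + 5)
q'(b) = (b - 2)*(b - 1) + (b - 2)*(b + 5) + (b - 1)*(b + 5) = 3*b^2 + 4*b - 13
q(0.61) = 3.04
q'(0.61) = -9.44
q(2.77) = 10.59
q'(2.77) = 21.10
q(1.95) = -0.33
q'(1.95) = 6.21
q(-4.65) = 13.15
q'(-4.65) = 33.27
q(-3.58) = 36.29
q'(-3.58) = 11.13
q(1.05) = -0.29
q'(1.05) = -5.49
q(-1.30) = 28.08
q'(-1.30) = -13.13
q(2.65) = 8.20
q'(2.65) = 18.67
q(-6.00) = -56.00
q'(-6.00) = 71.00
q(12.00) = 1870.00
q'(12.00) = 467.00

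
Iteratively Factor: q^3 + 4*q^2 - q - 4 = (q + 4)*(q^2 - 1) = (q - 1)*(q + 4)*(q + 1)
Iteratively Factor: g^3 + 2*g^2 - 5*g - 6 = (g + 1)*(g^2 + g - 6) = (g + 1)*(g + 3)*(g - 2)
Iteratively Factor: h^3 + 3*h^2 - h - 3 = (h - 1)*(h^2 + 4*h + 3) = (h - 1)*(h + 3)*(h + 1)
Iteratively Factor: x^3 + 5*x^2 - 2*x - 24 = (x - 2)*(x^2 + 7*x + 12) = (x - 2)*(x + 4)*(x + 3)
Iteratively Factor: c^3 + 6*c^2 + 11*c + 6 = (c + 3)*(c^2 + 3*c + 2) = (c + 1)*(c + 3)*(c + 2)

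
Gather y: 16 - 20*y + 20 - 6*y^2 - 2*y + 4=-6*y^2 - 22*y + 40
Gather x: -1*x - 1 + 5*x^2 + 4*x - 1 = 5*x^2 + 3*x - 2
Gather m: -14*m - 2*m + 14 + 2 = 16 - 16*m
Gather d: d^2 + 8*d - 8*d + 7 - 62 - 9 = d^2 - 64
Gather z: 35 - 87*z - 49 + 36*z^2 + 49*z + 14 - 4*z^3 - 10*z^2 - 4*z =-4*z^3 + 26*z^2 - 42*z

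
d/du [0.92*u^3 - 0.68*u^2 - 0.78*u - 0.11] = 2.76*u^2 - 1.36*u - 0.78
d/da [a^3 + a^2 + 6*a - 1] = 3*a^2 + 2*a + 6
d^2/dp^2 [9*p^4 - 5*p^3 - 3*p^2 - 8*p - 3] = 108*p^2 - 30*p - 6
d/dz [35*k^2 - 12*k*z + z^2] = -12*k + 2*z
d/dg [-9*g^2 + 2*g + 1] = 2 - 18*g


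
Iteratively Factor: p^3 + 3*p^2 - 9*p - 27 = (p - 3)*(p^2 + 6*p + 9) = (p - 3)*(p + 3)*(p + 3)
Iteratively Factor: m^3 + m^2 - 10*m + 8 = (m - 1)*(m^2 + 2*m - 8) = (m - 2)*(m - 1)*(m + 4)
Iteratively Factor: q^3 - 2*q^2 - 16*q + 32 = (q - 4)*(q^2 + 2*q - 8) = (q - 4)*(q - 2)*(q + 4)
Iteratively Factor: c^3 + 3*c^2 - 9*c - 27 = (c + 3)*(c^2 - 9) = (c - 3)*(c + 3)*(c + 3)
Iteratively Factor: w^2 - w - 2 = (w + 1)*(w - 2)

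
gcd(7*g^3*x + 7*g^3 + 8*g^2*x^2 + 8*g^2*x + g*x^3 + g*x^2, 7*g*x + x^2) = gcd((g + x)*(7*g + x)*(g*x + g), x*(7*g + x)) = 7*g + x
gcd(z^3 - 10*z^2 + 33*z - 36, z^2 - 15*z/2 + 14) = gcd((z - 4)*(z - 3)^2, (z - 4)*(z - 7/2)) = z - 4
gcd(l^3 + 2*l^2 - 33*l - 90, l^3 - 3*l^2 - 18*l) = l^2 - 3*l - 18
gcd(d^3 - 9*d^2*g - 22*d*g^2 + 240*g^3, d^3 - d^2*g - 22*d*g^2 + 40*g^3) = d + 5*g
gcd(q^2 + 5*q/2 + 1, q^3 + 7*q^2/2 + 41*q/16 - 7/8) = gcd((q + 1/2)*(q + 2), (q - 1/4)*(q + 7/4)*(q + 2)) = q + 2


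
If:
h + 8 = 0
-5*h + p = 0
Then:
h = -8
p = -40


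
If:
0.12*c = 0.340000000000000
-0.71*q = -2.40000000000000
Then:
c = 2.83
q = 3.38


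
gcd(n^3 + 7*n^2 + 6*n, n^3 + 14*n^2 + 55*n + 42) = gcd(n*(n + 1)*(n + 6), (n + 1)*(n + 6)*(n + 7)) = n^2 + 7*n + 6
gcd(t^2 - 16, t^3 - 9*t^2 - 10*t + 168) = t + 4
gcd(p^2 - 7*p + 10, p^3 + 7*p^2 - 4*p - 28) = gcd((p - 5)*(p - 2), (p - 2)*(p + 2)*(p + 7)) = p - 2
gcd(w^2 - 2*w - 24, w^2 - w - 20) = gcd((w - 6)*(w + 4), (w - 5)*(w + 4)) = w + 4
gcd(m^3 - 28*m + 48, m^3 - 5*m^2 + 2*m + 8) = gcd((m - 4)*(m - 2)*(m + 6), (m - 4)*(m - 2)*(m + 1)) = m^2 - 6*m + 8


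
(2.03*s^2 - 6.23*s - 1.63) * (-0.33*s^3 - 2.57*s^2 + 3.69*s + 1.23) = -0.6699*s^5 - 3.1612*s^4 + 24.0397*s^3 - 16.3027*s^2 - 13.6776*s - 2.0049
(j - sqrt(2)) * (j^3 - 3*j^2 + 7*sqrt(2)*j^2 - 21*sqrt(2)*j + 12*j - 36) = j^4 - 3*j^3 + 6*sqrt(2)*j^3 - 18*sqrt(2)*j^2 - 2*j^2 - 12*sqrt(2)*j + 6*j + 36*sqrt(2)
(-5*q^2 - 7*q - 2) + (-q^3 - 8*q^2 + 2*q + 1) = -q^3 - 13*q^2 - 5*q - 1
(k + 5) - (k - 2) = 7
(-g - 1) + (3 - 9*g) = 2 - 10*g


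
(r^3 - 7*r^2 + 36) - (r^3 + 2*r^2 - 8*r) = -9*r^2 + 8*r + 36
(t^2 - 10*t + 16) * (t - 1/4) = t^3 - 41*t^2/4 + 37*t/2 - 4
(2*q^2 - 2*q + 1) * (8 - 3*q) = -6*q^3 + 22*q^2 - 19*q + 8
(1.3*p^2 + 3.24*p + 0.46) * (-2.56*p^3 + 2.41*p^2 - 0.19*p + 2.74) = -3.328*p^5 - 5.1614*p^4 + 6.3838*p^3 + 4.055*p^2 + 8.7902*p + 1.2604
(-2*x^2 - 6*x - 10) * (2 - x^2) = 2*x^4 + 6*x^3 + 6*x^2 - 12*x - 20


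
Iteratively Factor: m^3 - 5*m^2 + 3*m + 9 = (m - 3)*(m^2 - 2*m - 3) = (m - 3)^2*(m + 1)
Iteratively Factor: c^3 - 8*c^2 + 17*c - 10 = (c - 1)*(c^2 - 7*c + 10) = (c - 5)*(c - 1)*(c - 2)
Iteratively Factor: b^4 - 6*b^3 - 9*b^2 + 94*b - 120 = (b - 2)*(b^3 - 4*b^2 - 17*b + 60) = (b - 3)*(b - 2)*(b^2 - b - 20) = (b - 5)*(b - 3)*(b - 2)*(b + 4)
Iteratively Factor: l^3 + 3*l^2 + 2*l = (l + 2)*(l^2 + l) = (l + 1)*(l + 2)*(l)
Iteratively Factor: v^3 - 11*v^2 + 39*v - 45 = (v - 3)*(v^2 - 8*v + 15) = (v - 3)^2*(v - 5)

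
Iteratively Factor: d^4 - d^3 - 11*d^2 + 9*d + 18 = (d + 3)*(d^3 - 4*d^2 + d + 6) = (d + 1)*(d + 3)*(d^2 - 5*d + 6) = (d - 2)*(d + 1)*(d + 3)*(d - 3)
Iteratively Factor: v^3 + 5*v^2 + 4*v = (v + 4)*(v^2 + v) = (v + 1)*(v + 4)*(v)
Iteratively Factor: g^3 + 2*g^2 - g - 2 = (g - 1)*(g^2 + 3*g + 2) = (g - 1)*(g + 2)*(g + 1)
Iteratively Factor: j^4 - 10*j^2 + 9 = (j + 3)*(j^3 - 3*j^2 - j + 3) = (j + 1)*(j + 3)*(j^2 - 4*j + 3) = (j - 1)*(j + 1)*(j + 3)*(j - 3)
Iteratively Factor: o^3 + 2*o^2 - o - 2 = (o + 2)*(o^2 - 1) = (o - 1)*(o + 2)*(o + 1)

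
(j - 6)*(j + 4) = j^2 - 2*j - 24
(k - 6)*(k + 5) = k^2 - k - 30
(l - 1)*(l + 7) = l^2 + 6*l - 7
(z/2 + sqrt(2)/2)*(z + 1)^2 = z^3/2 + sqrt(2)*z^2/2 + z^2 + z/2 + sqrt(2)*z + sqrt(2)/2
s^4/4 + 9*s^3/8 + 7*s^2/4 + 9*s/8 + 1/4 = (s/4 + 1/4)*(s + 1/2)*(s + 1)*(s + 2)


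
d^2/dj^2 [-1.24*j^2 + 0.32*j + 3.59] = -2.48000000000000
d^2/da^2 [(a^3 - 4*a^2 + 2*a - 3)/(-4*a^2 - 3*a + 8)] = 2*(-121*a^3 + 600*a^2 - 276*a + 331)/(64*a^6 + 144*a^5 - 276*a^4 - 549*a^3 + 552*a^2 + 576*a - 512)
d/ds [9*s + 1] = 9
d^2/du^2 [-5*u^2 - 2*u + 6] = -10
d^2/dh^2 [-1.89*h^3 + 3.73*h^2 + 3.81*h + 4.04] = 7.46 - 11.34*h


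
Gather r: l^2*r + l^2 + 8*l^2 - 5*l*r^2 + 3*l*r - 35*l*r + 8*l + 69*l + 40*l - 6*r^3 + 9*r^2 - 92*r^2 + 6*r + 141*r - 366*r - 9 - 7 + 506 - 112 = 9*l^2 + 117*l - 6*r^3 + r^2*(-5*l - 83) + r*(l^2 - 32*l - 219) + 378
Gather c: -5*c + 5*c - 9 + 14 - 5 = 0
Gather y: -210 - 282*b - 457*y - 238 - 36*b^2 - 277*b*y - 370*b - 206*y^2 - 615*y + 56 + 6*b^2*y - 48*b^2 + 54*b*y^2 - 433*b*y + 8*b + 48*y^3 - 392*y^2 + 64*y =-84*b^2 - 644*b + 48*y^3 + y^2*(54*b - 598) + y*(6*b^2 - 710*b - 1008) - 392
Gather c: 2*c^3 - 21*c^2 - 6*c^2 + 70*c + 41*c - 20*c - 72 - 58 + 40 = 2*c^3 - 27*c^2 + 91*c - 90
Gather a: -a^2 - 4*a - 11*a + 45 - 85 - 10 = -a^2 - 15*a - 50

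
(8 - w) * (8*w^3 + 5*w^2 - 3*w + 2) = -8*w^4 + 59*w^3 + 43*w^2 - 26*w + 16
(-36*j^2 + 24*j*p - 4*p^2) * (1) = -36*j^2 + 24*j*p - 4*p^2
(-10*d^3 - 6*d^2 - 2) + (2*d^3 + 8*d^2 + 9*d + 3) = -8*d^3 + 2*d^2 + 9*d + 1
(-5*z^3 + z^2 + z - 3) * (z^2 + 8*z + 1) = -5*z^5 - 39*z^4 + 4*z^3 + 6*z^2 - 23*z - 3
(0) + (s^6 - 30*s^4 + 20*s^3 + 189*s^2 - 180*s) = s^6 - 30*s^4 + 20*s^3 + 189*s^2 - 180*s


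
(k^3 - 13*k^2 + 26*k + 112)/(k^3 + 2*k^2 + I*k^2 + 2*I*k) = (k^2 - 15*k + 56)/(k*(k + I))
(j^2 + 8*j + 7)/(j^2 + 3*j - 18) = (j^2 + 8*j + 7)/(j^2 + 3*j - 18)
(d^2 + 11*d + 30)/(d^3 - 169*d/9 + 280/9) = 9*(d + 6)/(9*d^2 - 45*d + 56)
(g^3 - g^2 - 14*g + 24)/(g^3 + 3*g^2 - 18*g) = (g^2 + 2*g - 8)/(g*(g + 6))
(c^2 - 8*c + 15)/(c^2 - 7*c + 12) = (c - 5)/(c - 4)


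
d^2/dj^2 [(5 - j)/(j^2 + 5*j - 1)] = 2*(3*j*(j^2 + 5*j - 1) - (j - 5)*(2*j + 5)^2)/(j^2 + 5*j - 1)^3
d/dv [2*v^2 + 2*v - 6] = 4*v + 2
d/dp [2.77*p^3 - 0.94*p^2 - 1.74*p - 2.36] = 8.31*p^2 - 1.88*p - 1.74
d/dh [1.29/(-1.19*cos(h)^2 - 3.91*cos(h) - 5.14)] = -(3.0702*cos(h) + 5.0439)*sin(h)/(1.19*cos(h)^2 + 3.91*cos(h) + 5.14)^2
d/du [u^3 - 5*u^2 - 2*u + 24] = 3*u^2 - 10*u - 2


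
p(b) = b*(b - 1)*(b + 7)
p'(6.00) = 173.00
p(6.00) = 390.00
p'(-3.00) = -16.00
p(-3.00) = 48.00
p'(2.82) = 50.70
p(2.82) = 50.40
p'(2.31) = 36.73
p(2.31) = 28.17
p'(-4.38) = -2.01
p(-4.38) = 61.74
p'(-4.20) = -4.48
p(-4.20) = 61.15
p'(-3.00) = -16.00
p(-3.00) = 48.00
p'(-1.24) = -17.27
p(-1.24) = 16.00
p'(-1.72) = -18.76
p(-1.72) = 24.70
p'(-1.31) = -17.57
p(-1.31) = 17.22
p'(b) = b*(b - 1) + b*(b + 7) + (b - 1)*(b + 7) = 3*b^2 + 12*b - 7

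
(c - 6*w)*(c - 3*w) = c^2 - 9*c*w + 18*w^2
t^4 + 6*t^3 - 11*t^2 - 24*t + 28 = (t - 2)*(t - 1)*(t + 2)*(t + 7)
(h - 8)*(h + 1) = h^2 - 7*h - 8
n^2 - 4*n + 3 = (n - 3)*(n - 1)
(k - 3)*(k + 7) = k^2 + 4*k - 21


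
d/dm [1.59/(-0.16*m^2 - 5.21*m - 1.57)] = (0.5088*m + 8.2839)/(0.16*m^2 + 5.21*m + 1.57)^2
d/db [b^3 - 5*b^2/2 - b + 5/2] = 3*b^2 - 5*b - 1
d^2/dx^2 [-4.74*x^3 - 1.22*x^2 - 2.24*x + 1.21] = -28.44*x - 2.44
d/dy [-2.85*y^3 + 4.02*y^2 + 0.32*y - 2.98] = -8.55*y^2 + 8.04*y + 0.32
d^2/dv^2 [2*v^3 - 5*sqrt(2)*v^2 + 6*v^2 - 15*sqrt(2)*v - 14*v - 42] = 12*v - 10*sqrt(2) + 12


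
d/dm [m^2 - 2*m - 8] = 2*m - 2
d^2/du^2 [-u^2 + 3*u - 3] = -2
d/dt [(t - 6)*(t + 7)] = 2*t + 1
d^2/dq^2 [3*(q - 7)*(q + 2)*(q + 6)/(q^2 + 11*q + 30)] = 216/(q^3 + 15*q^2 + 75*q + 125)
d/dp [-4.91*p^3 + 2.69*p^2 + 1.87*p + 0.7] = -14.73*p^2 + 5.38*p + 1.87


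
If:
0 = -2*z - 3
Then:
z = -3/2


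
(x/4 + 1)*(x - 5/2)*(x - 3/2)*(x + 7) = x^4/4 + 7*x^3/4 - 49*x^2/16 - 283*x/16 + 105/4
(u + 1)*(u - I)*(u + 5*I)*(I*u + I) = I*u^4 - 4*u^3 + 2*I*u^3 - 8*u^2 + 6*I*u^2 - 4*u + 10*I*u + 5*I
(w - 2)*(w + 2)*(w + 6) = w^3 + 6*w^2 - 4*w - 24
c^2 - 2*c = c*(c - 2)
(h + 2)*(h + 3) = h^2 + 5*h + 6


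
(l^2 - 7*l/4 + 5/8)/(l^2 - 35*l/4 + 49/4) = (8*l^2 - 14*l + 5)/(2*(4*l^2 - 35*l + 49))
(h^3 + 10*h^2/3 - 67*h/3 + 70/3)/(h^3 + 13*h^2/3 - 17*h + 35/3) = (h - 2)/(h - 1)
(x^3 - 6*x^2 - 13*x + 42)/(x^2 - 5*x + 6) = (x^2 - 4*x - 21)/(x - 3)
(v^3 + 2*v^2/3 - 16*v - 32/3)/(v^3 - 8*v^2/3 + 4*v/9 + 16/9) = 3*(v^2 - 16)/(3*v^2 - 10*v + 8)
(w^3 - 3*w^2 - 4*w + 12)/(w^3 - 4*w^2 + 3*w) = (w^2 - 4)/(w*(w - 1))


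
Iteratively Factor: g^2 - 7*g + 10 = (g - 2)*(g - 5)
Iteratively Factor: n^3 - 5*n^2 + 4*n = (n - 1)*(n^2 - 4*n) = (n - 4)*(n - 1)*(n)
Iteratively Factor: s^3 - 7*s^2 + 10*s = (s - 2)*(s^2 - 5*s) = s*(s - 2)*(s - 5)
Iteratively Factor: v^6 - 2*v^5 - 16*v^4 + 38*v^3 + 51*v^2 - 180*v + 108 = (v - 2)*(v^5 - 16*v^3 + 6*v^2 + 63*v - 54) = (v - 2)^2*(v^4 + 2*v^3 - 12*v^2 - 18*v + 27) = (v - 2)^2*(v - 1)*(v^3 + 3*v^2 - 9*v - 27) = (v - 2)^2*(v - 1)*(v + 3)*(v^2 - 9) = (v - 2)^2*(v - 1)*(v + 3)^2*(v - 3)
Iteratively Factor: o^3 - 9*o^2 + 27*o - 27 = (o - 3)*(o^2 - 6*o + 9) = (o - 3)^2*(o - 3)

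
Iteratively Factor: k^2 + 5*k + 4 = (k + 1)*(k + 4)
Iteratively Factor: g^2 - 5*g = (g)*(g - 5)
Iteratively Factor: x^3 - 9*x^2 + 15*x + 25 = (x - 5)*(x^2 - 4*x - 5) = (x - 5)*(x + 1)*(x - 5)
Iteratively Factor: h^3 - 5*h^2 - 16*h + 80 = (h + 4)*(h^2 - 9*h + 20) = (h - 5)*(h + 4)*(h - 4)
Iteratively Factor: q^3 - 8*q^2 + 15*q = (q - 5)*(q^2 - 3*q) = q*(q - 5)*(q - 3)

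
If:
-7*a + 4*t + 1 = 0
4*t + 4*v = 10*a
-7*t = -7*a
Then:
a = 1/3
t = 1/3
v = 1/2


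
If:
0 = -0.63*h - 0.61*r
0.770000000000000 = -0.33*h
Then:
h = -2.33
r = 2.41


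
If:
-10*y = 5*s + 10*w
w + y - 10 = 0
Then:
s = -20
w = 10 - y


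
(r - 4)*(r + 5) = r^2 + r - 20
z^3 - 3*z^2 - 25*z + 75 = (z - 5)*(z - 3)*(z + 5)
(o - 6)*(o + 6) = o^2 - 36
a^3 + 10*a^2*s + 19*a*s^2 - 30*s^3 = (a - s)*(a + 5*s)*(a + 6*s)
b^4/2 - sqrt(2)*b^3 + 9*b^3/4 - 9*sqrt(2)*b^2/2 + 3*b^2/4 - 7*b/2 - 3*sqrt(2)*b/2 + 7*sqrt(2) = (b/2 + 1)*(b - 1)*(b + 7/2)*(b - 2*sqrt(2))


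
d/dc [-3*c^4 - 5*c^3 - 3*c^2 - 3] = 3*c*(-4*c^2 - 5*c - 2)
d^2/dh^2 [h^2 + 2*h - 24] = 2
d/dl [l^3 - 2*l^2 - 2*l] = 3*l^2 - 4*l - 2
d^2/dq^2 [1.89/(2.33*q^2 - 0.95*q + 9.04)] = (-20.521242*q^2 + 8.36703*q + 1.89*(4.66*q - 0.95)*(9.32*q - 1.9) - 79.618896)/(2.33*q^2 - 0.95*q + 9.04)^3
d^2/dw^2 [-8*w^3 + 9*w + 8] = -48*w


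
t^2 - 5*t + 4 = (t - 4)*(t - 1)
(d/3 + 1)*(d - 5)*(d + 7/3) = d^3/3 + d^2/9 - 59*d/9 - 35/3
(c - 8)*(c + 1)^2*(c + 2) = c^4 - 4*c^3 - 27*c^2 - 38*c - 16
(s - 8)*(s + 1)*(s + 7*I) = s^3 - 7*s^2 + 7*I*s^2 - 8*s - 49*I*s - 56*I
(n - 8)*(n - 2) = n^2 - 10*n + 16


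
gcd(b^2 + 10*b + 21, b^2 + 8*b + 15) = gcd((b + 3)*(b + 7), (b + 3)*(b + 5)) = b + 3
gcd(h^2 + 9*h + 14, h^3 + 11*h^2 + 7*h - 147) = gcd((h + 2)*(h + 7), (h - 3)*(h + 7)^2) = h + 7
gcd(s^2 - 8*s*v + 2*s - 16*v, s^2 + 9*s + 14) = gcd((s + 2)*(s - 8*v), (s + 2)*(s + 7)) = s + 2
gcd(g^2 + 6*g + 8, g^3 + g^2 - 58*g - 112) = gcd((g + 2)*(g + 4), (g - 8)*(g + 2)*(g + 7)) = g + 2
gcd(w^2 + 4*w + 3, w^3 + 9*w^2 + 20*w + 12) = w + 1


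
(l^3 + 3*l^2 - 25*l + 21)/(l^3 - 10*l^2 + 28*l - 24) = (l^3 + 3*l^2 - 25*l + 21)/(l^3 - 10*l^2 + 28*l - 24)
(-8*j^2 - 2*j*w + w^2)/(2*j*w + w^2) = (-4*j + w)/w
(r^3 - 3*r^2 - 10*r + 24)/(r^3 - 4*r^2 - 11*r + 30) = (r - 4)/(r - 5)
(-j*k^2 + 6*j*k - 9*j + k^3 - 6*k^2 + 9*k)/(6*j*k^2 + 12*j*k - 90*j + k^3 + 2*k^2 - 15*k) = (-j*k + 3*j + k^2 - 3*k)/(6*j*k + 30*j + k^2 + 5*k)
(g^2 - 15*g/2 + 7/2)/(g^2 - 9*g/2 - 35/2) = (2*g - 1)/(2*g + 5)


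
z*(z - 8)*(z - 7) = z^3 - 15*z^2 + 56*z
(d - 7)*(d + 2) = d^2 - 5*d - 14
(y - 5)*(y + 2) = y^2 - 3*y - 10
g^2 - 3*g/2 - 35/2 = (g - 5)*(g + 7/2)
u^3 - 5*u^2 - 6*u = u*(u - 6)*(u + 1)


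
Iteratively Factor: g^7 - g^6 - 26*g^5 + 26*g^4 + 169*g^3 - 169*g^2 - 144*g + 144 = (g - 4)*(g^6 + 3*g^5 - 14*g^4 - 30*g^3 + 49*g^2 + 27*g - 36) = (g - 4)*(g - 1)*(g^5 + 4*g^4 - 10*g^3 - 40*g^2 + 9*g + 36) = (g - 4)*(g - 1)*(g + 3)*(g^4 + g^3 - 13*g^2 - g + 12) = (g - 4)*(g - 1)*(g + 1)*(g + 3)*(g^3 - 13*g + 12) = (g - 4)*(g - 3)*(g - 1)*(g + 1)*(g + 3)*(g^2 + 3*g - 4) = (g - 4)*(g - 3)*(g - 1)*(g + 1)*(g + 3)*(g + 4)*(g - 1)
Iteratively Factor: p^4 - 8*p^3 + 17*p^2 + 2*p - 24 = (p - 3)*(p^3 - 5*p^2 + 2*p + 8) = (p - 4)*(p - 3)*(p^2 - p - 2) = (p - 4)*(p - 3)*(p + 1)*(p - 2)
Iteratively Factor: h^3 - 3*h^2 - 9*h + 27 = (h - 3)*(h^2 - 9) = (h - 3)^2*(h + 3)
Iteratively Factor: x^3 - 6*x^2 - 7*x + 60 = (x + 3)*(x^2 - 9*x + 20) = (x - 4)*(x + 3)*(x - 5)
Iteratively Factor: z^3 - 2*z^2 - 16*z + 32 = (z - 4)*(z^2 + 2*z - 8) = (z - 4)*(z + 4)*(z - 2)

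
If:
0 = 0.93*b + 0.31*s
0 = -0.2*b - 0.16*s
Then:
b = 0.00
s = 0.00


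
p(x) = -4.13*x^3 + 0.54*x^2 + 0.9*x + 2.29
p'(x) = -12.39*x^2 + 1.08*x + 0.9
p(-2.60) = 76.19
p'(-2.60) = -85.66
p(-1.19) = 8.94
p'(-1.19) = -17.93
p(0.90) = 0.53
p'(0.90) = -8.16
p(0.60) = 2.13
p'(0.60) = -2.91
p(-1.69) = 22.25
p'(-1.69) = -36.31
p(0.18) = 2.45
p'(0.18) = 0.69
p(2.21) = -37.66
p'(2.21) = -57.23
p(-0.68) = 3.23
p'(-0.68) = -5.56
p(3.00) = -101.66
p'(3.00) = -107.37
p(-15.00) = 14049.04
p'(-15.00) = -2803.05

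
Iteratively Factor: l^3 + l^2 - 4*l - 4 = (l + 1)*(l^2 - 4) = (l - 2)*(l + 1)*(l + 2)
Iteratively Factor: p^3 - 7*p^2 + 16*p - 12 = (p - 2)*(p^2 - 5*p + 6) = (p - 3)*(p - 2)*(p - 2)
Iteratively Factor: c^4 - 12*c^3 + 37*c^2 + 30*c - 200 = (c - 4)*(c^3 - 8*c^2 + 5*c + 50) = (c - 4)*(c + 2)*(c^2 - 10*c + 25) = (c - 5)*(c - 4)*(c + 2)*(c - 5)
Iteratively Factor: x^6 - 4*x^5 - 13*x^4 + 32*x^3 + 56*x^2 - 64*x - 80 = (x - 5)*(x^5 + x^4 - 8*x^3 - 8*x^2 + 16*x + 16) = (x - 5)*(x - 2)*(x^4 + 3*x^3 - 2*x^2 - 12*x - 8) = (x - 5)*(x - 2)*(x + 2)*(x^3 + x^2 - 4*x - 4) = (x - 5)*(x - 2)*(x + 2)^2*(x^2 - x - 2) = (x - 5)*(x - 2)*(x + 1)*(x + 2)^2*(x - 2)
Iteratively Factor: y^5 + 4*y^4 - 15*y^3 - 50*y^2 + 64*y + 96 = (y - 3)*(y^4 + 7*y^3 + 6*y^2 - 32*y - 32) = (y - 3)*(y + 4)*(y^3 + 3*y^2 - 6*y - 8) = (y - 3)*(y - 2)*(y + 4)*(y^2 + 5*y + 4) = (y - 3)*(y - 2)*(y + 4)^2*(y + 1)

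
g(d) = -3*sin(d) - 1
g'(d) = -3*cos(d)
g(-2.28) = 1.28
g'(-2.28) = 1.95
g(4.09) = 1.44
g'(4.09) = 1.75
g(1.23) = -3.83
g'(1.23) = -1.00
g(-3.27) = -1.38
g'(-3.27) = 2.98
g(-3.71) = -2.61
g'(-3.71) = 2.53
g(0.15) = -1.45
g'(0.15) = -2.97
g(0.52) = -2.49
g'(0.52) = -2.60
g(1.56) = -4.00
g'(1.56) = -0.03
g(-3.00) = -0.58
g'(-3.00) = 2.97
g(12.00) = 0.61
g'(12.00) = -2.53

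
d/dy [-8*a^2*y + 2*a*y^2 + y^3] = -8*a^2 + 4*a*y + 3*y^2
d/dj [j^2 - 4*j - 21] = 2*j - 4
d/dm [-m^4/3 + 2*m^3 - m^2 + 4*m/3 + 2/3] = -4*m^3/3 + 6*m^2 - 2*m + 4/3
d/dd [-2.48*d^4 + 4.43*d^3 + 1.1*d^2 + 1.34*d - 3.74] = -9.92*d^3 + 13.29*d^2 + 2.2*d + 1.34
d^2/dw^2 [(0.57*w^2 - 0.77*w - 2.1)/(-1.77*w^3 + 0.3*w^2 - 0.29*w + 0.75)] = (-3.571506*w^6 + 14.473998*w^5 + 78.251346*w^4 - 29.186112*w^3 + 20.63718*w^2 + 14.5908*w - 0.89808)/(5.545233*w^9 - 2.81961*w^8 + 3.203523*w^7 - 7.999965*w^6 + 2.914371*w^5 - 2.58804*w^4 + 3.402764*w^3 - 0.695475*w^2 + 0.489375*w - 0.421875)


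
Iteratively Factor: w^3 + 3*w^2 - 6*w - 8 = (w - 2)*(w^2 + 5*w + 4) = (w - 2)*(w + 4)*(w + 1)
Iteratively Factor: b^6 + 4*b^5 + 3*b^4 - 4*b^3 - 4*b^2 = (b + 1)*(b^5 + 3*b^4 - 4*b^2) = b*(b + 1)*(b^4 + 3*b^3 - 4*b) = b*(b + 1)*(b + 2)*(b^3 + b^2 - 2*b) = b*(b - 1)*(b + 1)*(b + 2)*(b^2 + 2*b) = b*(b - 1)*(b + 1)*(b + 2)^2*(b)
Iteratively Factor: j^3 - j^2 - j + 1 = (j + 1)*(j^2 - 2*j + 1) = (j - 1)*(j + 1)*(j - 1)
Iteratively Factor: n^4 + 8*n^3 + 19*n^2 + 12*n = (n + 3)*(n^3 + 5*n^2 + 4*n) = n*(n + 3)*(n^2 + 5*n + 4) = n*(n + 1)*(n + 3)*(n + 4)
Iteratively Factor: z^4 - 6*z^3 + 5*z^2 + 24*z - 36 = (z - 2)*(z^3 - 4*z^2 - 3*z + 18) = (z - 2)*(z + 2)*(z^2 - 6*z + 9) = (z - 3)*(z - 2)*(z + 2)*(z - 3)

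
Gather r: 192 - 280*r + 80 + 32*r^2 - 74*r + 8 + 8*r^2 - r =40*r^2 - 355*r + 280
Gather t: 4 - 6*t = 4 - 6*t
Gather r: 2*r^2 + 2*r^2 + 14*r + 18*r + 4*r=4*r^2 + 36*r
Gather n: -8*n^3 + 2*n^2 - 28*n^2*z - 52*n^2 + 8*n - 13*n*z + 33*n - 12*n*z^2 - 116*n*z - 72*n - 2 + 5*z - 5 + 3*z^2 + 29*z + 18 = -8*n^3 + n^2*(-28*z - 50) + n*(-12*z^2 - 129*z - 31) + 3*z^2 + 34*z + 11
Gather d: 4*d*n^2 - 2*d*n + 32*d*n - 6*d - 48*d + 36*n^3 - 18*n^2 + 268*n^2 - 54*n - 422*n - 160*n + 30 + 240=d*(4*n^2 + 30*n - 54) + 36*n^3 + 250*n^2 - 636*n + 270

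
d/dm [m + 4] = 1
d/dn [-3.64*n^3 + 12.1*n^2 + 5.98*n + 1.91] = -10.92*n^2 + 24.2*n + 5.98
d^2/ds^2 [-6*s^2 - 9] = -12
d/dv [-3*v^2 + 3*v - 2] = 3 - 6*v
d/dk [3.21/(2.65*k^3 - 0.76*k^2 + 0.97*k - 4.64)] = (-25.5195*k^2 + 4.8792*k - 3.1137)/(2.65*k^3 - 0.76*k^2 + 0.97*k - 4.64)^2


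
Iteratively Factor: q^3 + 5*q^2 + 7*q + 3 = (q + 1)*(q^2 + 4*q + 3) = (q + 1)^2*(q + 3)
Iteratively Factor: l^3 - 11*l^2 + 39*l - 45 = (l - 3)*(l^2 - 8*l + 15) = (l - 3)^2*(l - 5)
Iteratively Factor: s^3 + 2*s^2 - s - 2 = (s + 2)*(s^2 - 1) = (s + 1)*(s + 2)*(s - 1)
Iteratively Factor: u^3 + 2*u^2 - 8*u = (u + 4)*(u^2 - 2*u) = u*(u + 4)*(u - 2)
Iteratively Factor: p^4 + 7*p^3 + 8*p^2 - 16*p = (p + 4)*(p^3 + 3*p^2 - 4*p) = (p - 1)*(p + 4)*(p^2 + 4*p) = (p - 1)*(p + 4)^2*(p)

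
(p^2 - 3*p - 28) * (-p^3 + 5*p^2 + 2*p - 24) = -p^5 + 8*p^4 + 15*p^3 - 170*p^2 + 16*p + 672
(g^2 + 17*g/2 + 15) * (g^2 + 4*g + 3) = g^4 + 25*g^3/2 + 52*g^2 + 171*g/2 + 45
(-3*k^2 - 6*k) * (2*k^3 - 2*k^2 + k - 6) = -6*k^5 - 6*k^4 + 9*k^3 + 12*k^2 + 36*k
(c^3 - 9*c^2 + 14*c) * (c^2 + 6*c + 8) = c^5 - 3*c^4 - 32*c^3 + 12*c^2 + 112*c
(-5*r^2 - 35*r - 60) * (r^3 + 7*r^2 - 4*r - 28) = -5*r^5 - 70*r^4 - 285*r^3 - 140*r^2 + 1220*r + 1680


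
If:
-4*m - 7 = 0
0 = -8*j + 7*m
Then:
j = -49/32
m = -7/4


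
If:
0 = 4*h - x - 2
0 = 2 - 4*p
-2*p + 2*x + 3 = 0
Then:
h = 1/4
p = 1/2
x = -1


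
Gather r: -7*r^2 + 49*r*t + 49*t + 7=-7*r^2 + 49*r*t + 49*t + 7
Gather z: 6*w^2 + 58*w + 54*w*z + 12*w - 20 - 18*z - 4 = 6*w^2 + 70*w + z*(54*w - 18) - 24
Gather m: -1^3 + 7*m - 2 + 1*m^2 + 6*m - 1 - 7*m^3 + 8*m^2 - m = -7*m^3 + 9*m^2 + 12*m - 4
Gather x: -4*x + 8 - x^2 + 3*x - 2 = -x^2 - x + 6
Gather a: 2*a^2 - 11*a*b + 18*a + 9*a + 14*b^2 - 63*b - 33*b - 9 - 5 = 2*a^2 + a*(27 - 11*b) + 14*b^2 - 96*b - 14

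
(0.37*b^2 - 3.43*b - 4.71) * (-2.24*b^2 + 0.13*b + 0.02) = -0.8288*b^4 + 7.7313*b^3 + 10.1119*b^2 - 0.6809*b - 0.0942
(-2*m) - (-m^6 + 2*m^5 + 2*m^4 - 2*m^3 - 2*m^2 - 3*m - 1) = m^6 - 2*m^5 - 2*m^4 + 2*m^3 + 2*m^2 + m + 1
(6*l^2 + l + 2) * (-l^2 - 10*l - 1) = -6*l^4 - 61*l^3 - 18*l^2 - 21*l - 2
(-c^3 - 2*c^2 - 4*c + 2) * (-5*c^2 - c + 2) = 5*c^5 + 11*c^4 + 20*c^3 - 10*c^2 - 10*c + 4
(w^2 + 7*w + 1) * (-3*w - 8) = -3*w^3 - 29*w^2 - 59*w - 8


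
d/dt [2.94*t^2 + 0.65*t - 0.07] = 5.88*t + 0.65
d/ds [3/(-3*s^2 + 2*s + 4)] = 6*(3*s - 1)/(-3*s^2 + 2*s + 4)^2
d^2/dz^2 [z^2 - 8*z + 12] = 2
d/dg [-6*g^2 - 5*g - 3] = -12*g - 5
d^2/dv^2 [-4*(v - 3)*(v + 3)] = -8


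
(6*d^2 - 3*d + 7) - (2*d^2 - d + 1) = 4*d^2 - 2*d + 6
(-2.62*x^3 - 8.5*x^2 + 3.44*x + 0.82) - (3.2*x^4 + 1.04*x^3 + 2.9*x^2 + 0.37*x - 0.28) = -3.2*x^4 - 3.66*x^3 - 11.4*x^2 + 3.07*x + 1.1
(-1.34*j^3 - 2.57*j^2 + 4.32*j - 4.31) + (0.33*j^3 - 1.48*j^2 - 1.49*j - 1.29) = -1.01*j^3 - 4.05*j^2 + 2.83*j - 5.6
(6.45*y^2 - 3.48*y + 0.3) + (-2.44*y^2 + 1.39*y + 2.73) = 4.01*y^2 - 2.09*y + 3.03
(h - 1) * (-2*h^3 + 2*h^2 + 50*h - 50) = -2*h^4 + 4*h^3 + 48*h^2 - 100*h + 50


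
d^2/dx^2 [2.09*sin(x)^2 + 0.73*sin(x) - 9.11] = -0.73*sin(x) + 4.18*cos(2*x)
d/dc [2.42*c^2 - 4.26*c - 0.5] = 4.84*c - 4.26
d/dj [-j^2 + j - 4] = 1 - 2*j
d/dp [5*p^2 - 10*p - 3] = 10*p - 10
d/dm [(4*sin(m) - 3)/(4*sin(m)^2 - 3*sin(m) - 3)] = (-16*sin(m)^2 + 24*sin(m) - 21)*cos(m)/(4*sin(m)^2 - 3*sin(m) - 3)^2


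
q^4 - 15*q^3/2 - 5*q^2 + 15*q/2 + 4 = (q - 8)*(q - 1)*(q + 1/2)*(q + 1)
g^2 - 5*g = g*(g - 5)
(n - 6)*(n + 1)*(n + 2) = n^3 - 3*n^2 - 16*n - 12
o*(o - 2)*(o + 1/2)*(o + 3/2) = o^4 - 13*o^2/4 - 3*o/2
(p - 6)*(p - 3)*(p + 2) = p^3 - 7*p^2 + 36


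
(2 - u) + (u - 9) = -7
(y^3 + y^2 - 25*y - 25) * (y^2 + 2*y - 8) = y^5 + 3*y^4 - 31*y^3 - 83*y^2 + 150*y + 200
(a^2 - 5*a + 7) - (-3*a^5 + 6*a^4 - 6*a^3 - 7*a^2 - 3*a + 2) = 3*a^5 - 6*a^4 + 6*a^3 + 8*a^2 - 2*a + 5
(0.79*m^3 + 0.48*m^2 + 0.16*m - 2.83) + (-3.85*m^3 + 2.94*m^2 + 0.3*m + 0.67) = -3.06*m^3 + 3.42*m^2 + 0.46*m - 2.16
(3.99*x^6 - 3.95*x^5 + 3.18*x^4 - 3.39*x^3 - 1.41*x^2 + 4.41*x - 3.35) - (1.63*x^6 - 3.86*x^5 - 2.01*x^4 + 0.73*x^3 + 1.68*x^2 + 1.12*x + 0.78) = 2.36*x^6 - 0.0900000000000003*x^5 + 5.19*x^4 - 4.12*x^3 - 3.09*x^2 + 3.29*x - 4.13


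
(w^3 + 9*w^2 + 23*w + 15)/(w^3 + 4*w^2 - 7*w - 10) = (w + 3)/(w - 2)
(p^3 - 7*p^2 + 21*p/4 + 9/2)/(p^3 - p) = (4*p^3 - 28*p^2 + 21*p + 18)/(4*p*(p^2 - 1))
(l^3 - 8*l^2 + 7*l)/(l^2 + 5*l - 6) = l*(l - 7)/(l + 6)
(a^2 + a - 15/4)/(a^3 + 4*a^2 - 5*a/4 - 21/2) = (2*a + 5)/(2*a^2 + 11*a + 14)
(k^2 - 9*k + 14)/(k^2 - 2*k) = (k - 7)/k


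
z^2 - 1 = (z - 1)*(z + 1)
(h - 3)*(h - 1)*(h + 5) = h^3 + h^2 - 17*h + 15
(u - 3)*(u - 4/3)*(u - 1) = u^3 - 16*u^2/3 + 25*u/3 - 4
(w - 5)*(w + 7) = w^2 + 2*w - 35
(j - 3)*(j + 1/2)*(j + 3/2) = j^3 - j^2 - 21*j/4 - 9/4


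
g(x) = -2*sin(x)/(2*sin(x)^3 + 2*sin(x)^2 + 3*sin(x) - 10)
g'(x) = -2*(-6*sin(x)^2*cos(x) - 4*sin(x)*cos(x) - 3*cos(x))*sin(x)/(2*sin(x)^3 + 2*sin(x)^2 + 3*sin(x) - 10)^2 - 2*cos(x)/(2*sin(x)^3 + 2*sin(x)^2 + 3*sin(x) - 10) = 4*(2*sin(x)^3 + sin(x)^2 + 5)*cos(x)/(2*sin(x)^3 + 2*sin(x)^2 + 3*sin(x) - 10)^2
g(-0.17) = -0.03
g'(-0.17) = 0.18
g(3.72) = -0.10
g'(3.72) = -0.13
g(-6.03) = 0.06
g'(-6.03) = 0.24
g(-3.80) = 0.18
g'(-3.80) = -0.38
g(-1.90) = -0.15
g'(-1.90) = -0.03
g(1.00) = 0.35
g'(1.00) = 0.63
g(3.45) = -0.06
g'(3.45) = -0.17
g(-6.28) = 0.00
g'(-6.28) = 0.20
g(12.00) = -0.09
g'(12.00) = 0.13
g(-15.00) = -0.11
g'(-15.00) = -0.11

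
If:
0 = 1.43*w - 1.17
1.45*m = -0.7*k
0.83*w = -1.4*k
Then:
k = -0.49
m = 0.23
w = 0.82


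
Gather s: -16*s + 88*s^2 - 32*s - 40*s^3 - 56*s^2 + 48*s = -40*s^3 + 32*s^2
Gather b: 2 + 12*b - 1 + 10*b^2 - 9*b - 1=10*b^2 + 3*b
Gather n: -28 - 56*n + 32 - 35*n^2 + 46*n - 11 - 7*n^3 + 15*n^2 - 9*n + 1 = -7*n^3 - 20*n^2 - 19*n - 6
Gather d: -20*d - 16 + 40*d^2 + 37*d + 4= 40*d^2 + 17*d - 12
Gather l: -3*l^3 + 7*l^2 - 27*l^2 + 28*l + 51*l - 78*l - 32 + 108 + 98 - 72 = -3*l^3 - 20*l^2 + l + 102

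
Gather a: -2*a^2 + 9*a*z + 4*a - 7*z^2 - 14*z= -2*a^2 + a*(9*z + 4) - 7*z^2 - 14*z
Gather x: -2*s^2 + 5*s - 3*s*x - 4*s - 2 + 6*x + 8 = -2*s^2 + s + x*(6 - 3*s) + 6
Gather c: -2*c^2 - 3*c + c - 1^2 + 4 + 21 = -2*c^2 - 2*c + 24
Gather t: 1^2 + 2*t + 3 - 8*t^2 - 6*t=-8*t^2 - 4*t + 4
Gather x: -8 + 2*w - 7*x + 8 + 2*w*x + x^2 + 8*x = 2*w + x^2 + x*(2*w + 1)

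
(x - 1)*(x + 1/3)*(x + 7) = x^3 + 19*x^2/3 - 5*x - 7/3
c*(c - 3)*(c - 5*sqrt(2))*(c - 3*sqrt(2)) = c^4 - 8*sqrt(2)*c^3 - 3*c^3 + 30*c^2 + 24*sqrt(2)*c^2 - 90*c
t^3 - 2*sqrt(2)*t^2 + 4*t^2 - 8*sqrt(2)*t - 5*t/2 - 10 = (t + 4)*(t - 5*sqrt(2)/2)*(t + sqrt(2)/2)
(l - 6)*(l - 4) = l^2 - 10*l + 24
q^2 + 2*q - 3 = (q - 1)*(q + 3)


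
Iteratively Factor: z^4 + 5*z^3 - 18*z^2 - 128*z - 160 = (z + 4)*(z^3 + z^2 - 22*z - 40) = (z - 5)*(z + 4)*(z^2 + 6*z + 8) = (z - 5)*(z + 4)^2*(z + 2)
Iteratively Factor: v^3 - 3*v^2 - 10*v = (v + 2)*(v^2 - 5*v) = v*(v + 2)*(v - 5)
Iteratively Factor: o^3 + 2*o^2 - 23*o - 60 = (o + 4)*(o^2 - 2*o - 15) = (o - 5)*(o + 4)*(o + 3)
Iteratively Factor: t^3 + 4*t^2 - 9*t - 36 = (t + 3)*(t^2 + t - 12) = (t - 3)*(t + 3)*(t + 4)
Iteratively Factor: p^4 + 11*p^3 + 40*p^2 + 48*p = (p + 4)*(p^3 + 7*p^2 + 12*p) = p*(p + 4)*(p^2 + 7*p + 12) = p*(p + 3)*(p + 4)*(p + 4)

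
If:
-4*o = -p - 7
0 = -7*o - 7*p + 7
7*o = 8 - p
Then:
No Solution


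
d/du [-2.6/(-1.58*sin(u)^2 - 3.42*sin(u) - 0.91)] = -(8.216*sin(u) + 8.892)*cos(u)/(1.58*sin(u)^2 + 3.42*sin(u) + 0.91)^2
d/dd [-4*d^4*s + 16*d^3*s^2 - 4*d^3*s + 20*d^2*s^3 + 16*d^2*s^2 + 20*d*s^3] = 4*s*(-4*d^3 + 12*d^2*s - 3*d^2 + 10*d*s^2 + 8*d*s + 5*s^2)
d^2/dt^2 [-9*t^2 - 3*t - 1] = -18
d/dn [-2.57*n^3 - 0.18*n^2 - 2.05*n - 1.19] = -7.71*n^2 - 0.36*n - 2.05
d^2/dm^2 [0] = 0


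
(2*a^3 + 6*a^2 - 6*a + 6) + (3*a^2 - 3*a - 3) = 2*a^3 + 9*a^2 - 9*a + 3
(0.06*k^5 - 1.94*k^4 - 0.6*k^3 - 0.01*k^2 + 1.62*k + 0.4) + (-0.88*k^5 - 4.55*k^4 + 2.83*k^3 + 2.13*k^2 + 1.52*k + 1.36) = -0.82*k^5 - 6.49*k^4 + 2.23*k^3 + 2.12*k^2 + 3.14*k + 1.76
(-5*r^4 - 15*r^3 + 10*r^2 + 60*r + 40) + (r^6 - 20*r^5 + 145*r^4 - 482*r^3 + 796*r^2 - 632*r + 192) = r^6 - 20*r^5 + 140*r^4 - 497*r^3 + 806*r^2 - 572*r + 232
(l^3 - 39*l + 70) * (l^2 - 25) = l^5 - 64*l^3 + 70*l^2 + 975*l - 1750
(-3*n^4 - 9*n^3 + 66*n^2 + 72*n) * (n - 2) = -3*n^5 - 3*n^4 + 84*n^3 - 60*n^2 - 144*n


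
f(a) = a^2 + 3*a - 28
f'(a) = 2*a + 3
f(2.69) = -12.69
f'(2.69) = 8.38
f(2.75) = -12.19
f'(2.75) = 8.50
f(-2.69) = -28.83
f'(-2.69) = -2.38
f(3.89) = -1.20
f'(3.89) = 10.78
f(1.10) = -23.49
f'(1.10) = 5.20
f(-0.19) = -28.53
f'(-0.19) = 2.62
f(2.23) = -16.34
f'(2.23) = 7.46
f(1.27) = -22.58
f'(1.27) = 5.54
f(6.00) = 26.00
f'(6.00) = 15.00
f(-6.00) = -10.00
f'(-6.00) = -9.00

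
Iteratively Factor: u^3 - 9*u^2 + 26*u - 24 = (u - 3)*(u^2 - 6*u + 8) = (u - 4)*(u - 3)*(u - 2)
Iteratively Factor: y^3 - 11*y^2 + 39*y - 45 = (y - 5)*(y^2 - 6*y + 9) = (y - 5)*(y - 3)*(y - 3)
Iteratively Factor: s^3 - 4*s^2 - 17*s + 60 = (s - 3)*(s^2 - s - 20) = (s - 5)*(s - 3)*(s + 4)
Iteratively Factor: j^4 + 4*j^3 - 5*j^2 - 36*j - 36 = (j + 2)*(j^3 + 2*j^2 - 9*j - 18) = (j + 2)*(j + 3)*(j^2 - j - 6) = (j + 2)^2*(j + 3)*(j - 3)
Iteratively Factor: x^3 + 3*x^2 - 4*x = (x - 1)*(x^2 + 4*x) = x*(x - 1)*(x + 4)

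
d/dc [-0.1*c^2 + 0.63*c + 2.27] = 0.63 - 0.2*c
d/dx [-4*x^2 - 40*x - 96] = -8*x - 40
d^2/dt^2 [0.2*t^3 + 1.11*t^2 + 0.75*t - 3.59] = 1.2*t + 2.22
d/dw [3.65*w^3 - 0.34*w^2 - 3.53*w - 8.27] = 10.95*w^2 - 0.68*w - 3.53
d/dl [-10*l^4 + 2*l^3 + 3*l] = -40*l^3 + 6*l^2 + 3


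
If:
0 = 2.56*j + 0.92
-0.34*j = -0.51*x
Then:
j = -0.36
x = -0.24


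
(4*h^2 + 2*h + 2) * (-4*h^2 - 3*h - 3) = -16*h^4 - 20*h^3 - 26*h^2 - 12*h - 6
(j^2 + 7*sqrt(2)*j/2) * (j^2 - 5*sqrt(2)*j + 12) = j^4 - 3*sqrt(2)*j^3/2 - 23*j^2 + 42*sqrt(2)*j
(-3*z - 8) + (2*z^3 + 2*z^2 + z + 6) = 2*z^3 + 2*z^2 - 2*z - 2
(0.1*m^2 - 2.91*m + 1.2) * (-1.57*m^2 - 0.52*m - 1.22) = -0.157*m^4 + 4.5167*m^3 - 0.4928*m^2 + 2.9262*m - 1.464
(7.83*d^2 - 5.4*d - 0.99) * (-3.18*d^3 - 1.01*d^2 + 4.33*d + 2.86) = -24.8994*d^5 + 9.2637*d^4 + 42.5061*d^3 + 0.0116999999999976*d^2 - 19.7307*d - 2.8314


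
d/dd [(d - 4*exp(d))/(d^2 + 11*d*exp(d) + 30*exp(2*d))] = ((1 - 4*exp(d))*(d^2 + 11*d*exp(d) + 30*exp(2*d)) - (d - 4*exp(d))*(11*d*exp(d) + 2*d + 60*exp(2*d) + 11*exp(d)))/(d^2 + 11*d*exp(d) + 30*exp(2*d))^2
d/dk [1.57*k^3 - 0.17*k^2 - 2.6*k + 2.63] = 4.71*k^2 - 0.34*k - 2.6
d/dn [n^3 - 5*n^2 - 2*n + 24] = 3*n^2 - 10*n - 2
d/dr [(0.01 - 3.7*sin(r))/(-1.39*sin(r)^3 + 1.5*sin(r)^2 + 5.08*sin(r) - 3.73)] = (-10.286*sin(r)^3 + 5.5917*sin(r)^2 - 0.0300000000000011*sin(r) + 13.7502)*cos(r)/(1.9321*sin(r)^6 - 4.17*sin(r)^5 - 11.8724*sin(r)^4 + 25.6094*sin(r)^3 + 14.6164*sin(r)^2 - 37.8968*sin(r) + 13.9129)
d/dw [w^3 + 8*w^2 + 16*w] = 3*w^2 + 16*w + 16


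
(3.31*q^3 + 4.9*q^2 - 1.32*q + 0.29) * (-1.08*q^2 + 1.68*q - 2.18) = -3.5748*q^5 + 0.268799999999999*q^4 + 2.4418*q^3 - 13.2128*q^2 + 3.3648*q - 0.6322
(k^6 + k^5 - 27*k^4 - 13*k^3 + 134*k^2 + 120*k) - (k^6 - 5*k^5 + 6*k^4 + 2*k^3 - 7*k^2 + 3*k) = 6*k^5 - 33*k^4 - 15*k^3 + 141*k^2 + 117*k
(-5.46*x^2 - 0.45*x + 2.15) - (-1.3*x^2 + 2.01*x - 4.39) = -4.16*x^2 - 2.46*x + 6.54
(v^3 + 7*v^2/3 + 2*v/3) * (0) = 0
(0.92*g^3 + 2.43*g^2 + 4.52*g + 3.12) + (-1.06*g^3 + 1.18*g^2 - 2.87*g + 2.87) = -0.14*g^3 + 3.61*g^2 + 1.65*g + 5.99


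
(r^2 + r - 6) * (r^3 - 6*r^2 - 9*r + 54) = r^5 - 5*r^4 - 21*r^3 + 81*r^2 + 108*r - 324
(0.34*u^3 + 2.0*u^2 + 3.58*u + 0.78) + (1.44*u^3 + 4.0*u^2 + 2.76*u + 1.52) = 1.78*u^3 + 6.0*u^2 + 6.34*u + 2.3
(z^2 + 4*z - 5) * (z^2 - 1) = z^4 + 4*z^3 - 6*z^2 - 4*z + 5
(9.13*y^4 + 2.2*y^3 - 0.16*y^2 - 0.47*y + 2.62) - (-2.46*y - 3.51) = 9.13*y^4 + 2.2*y^3 - 0.16*y^2 + 1.99*y + 6.13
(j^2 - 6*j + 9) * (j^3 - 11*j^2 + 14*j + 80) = j^5 - 17*j^4 + 89*j^3 - 103*j^2 - 354*j + 720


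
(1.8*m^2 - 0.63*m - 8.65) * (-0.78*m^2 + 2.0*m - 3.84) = -1.404*m^4 + 4.0914*m^3 - 1.425*m^2 - 14.8808*m + 33.216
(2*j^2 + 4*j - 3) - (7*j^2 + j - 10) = -5*j^2 + 3*j + 7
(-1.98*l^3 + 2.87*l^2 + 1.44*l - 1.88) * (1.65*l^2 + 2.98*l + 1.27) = -3.267*l^5 - 1.1649*l^4 + 8.414*l^3 + 4.8341*l^2 - 3.7736*l - 2.3876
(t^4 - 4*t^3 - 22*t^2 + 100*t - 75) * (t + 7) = t^5 + 3*t^4 - 50*t^3 - 54*t^2 + 625*t - 525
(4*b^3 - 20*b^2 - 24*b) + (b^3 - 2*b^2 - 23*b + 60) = 5*b^3 - 22*b^2 - 47*b + 60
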